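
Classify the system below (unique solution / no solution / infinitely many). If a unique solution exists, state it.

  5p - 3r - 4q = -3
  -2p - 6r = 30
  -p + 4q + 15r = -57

Row-reduce:
R1 ← R1 / (5).
R2 ← R2 + 2·R1.
R3 ← R3 + 1·R1.
R2 ← R2 / (-8/5).
R1 ← R1 + 4/5·R2.
R3 ← R3 − 16/5·R2.
Rank is 2 with 3 unknowns, leaving r free.

infinitely many solutions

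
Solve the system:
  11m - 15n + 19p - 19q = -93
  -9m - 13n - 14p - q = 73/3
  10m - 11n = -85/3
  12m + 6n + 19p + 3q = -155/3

m = -1, n = 5/3, p = -8/3, q = 1/3

Row-reduce the augmented matrix:
R1 ← R1 / (11).
R2 ← R2 + 9·R1.
R3 ← R3 − 10·R1.
R4 ← R4 − 12·R1.
R2 ← R2 / (-278/11).
R1 ← R1 + 15/11·R2.
R3 ← R3 − 29/11·R2.
R4 ← R4 − 246/11·R2.
R3 ← R3 / (-4757/278).
R1 ← R1 − 457/278·R3.
R2 ← R2 + 17/278·R3.
R4 ← R4 + 50/139·R3.
R4 ← R4 / (41669/4757).
R1 ← R1 − 3135/4757·R4.
R2 ← R2 − 2850/4757·R4.
R3 ← R3 + 4322/4757·R4.
Reading off the reduced rows gives m = -1, n = 5/3, p = -8/3, q = 1/3.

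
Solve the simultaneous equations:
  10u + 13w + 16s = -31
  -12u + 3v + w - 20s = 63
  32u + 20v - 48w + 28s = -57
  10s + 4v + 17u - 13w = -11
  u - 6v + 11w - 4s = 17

no solution

Row-reduce:
R1 ← R1 / (10).
R2 ← R2 + 12·R1.
R3 ← R3 − 32·R1.
R4 ← R4 − 17·R1.
R5 ← R5 − 1·R1.
R2 ← R2 / (3).
R3 ← R3 − 20·R2.
R4 ← R4 − 4·R2.
R5 ← R5 + 6·R2.
R3 ← R3 / (-3004/15).
R1 ← R1 − 13/10·R3.
R2 ← R2 − 83/15·R3.
R4 ← R4 + 1717/30·R3.
R5 ← R5 − 429/10·R3.
R4 ← R4 / (-16563/1502).
R1 ← R1 − 2229/1502·R4.
R2 ← R2 + 571/751·R4.
R3 ← R3 − 67/751·R4.
R5 ← R5 + 16563/1502·R4.
Row 5 reduces to 0 = -1/2, a contradiction. The system is inconsistent.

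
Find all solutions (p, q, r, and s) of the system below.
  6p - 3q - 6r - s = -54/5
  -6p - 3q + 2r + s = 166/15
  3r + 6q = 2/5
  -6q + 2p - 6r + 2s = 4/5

Row-reduce the augmented matrix:
R1 ← R1 / (6).
R2 ← R2 + 6·R1.
R4 ← R4 − 2·R1.
R2 ← R2 / (-6).
R1 ← R1 + 1/2·R2.
R3 ← R3 − 6·R2.
R4 ← R4 + 5·R2.
R3 ← R3 / (-1).
R1 ← R1 + 2/3·R3.
R2 ← R2 − 2/3·R3.
R4 ← R4 + 2/3·R3.
R4 ← R4 / (7/3).
R1 ← R1 + 1/6·R4.
Reading off the reduced rows gives p = -2, q = 2/5, r = -2/3, s = 8/5.

p = -2, q = 2/5, r = -2/3, s = 8/5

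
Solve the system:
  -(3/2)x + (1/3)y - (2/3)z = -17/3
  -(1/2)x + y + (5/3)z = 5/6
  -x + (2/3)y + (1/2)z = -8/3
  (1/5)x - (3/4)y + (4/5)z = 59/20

no solution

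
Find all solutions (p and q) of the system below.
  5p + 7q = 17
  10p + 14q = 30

Row-reduce:
R1 ← R1 / (5).
R2 ← R2 − 10·R1.
Row 2 reduces to 0 = -4, a contradiction. The system is inconsistent.

no solution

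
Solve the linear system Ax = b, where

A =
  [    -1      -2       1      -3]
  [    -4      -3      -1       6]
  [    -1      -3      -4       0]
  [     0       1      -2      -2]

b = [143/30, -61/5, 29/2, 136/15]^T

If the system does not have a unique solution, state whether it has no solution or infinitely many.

Row-reduce the augmented matrix:
R1 ← R1 / (-1).
R2 ← R2 + 4·R1.
R3 ← R3 + 1·R1.
R2 ← R2 / (5).
R1 ← R1 − 2·R2.
R3 ← R3 + 1·R2.
R4 ← R4 − 1·R2.
R3 ← R3 / (-6).
R1 ← R1 − 1·R3.
R2 ← R2 + 1·R3.
R4 ← R4 + 1·R3.
R4 ← R4 / (-67/10).
R1 ← R1 + 31/10·R4.
R2 ← R2 − 5/2·R4.
R3 ← R3 + 11/10·R4.
Reading off the reduced rows gives x_1 = 3/2, x_2 = -4/3, x_3 = -3, x_4 = -11/5.

x_1 = 3/2, x_2 = -4/3, x_3 = -3, x_4 = -11/5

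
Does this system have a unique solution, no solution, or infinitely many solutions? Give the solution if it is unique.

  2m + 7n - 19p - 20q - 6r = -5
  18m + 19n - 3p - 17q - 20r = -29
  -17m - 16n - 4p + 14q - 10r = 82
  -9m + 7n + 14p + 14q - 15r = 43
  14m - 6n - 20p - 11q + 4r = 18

m = 0, n = 2, p = -5, q = 6, r = -1

Row-reduce the augmented matrix:
R1 ← R1 / (2).
R2 ← R2 − 18·R1.
R3 ← R3 + 17·R1.
R4 ← R4 + 9·R1.
R5 ← R5 − 14·R1.
R2 ← R2 / (-44).
R1 ← R1 − 7/2·R2.
R3 ← R3 − 87/2·R2.
R4 ← R4 − 77/2·R2.
R5 ← R5 + 55·R2.
R3 ← R3 / (13/22).
R1 ← R1 − 85/22·R3.
R2 ← R2 + 42/11·R3.
R4 ← R4 − 151/2·R3.
R5 ← R5 + 97·R3.
R4 ← R4 / (-30737/52).
R1 ← R1 + 399/13·R4.
R2 ← R2 − 1537/52·R4.
R3 ← R3 − 453/52·R4.
R5 ← R5 − 20027/26·R4.
R5 ← R5 / (227244/4391).
R1 ← R1 + 10034/4391·R5.
R2 ← R2 + 103569/30737·R5.
R3 ← R3 − 155017/30737·R5.
R4 ← R4 + 181318/30737·R5.
Reading off the reduced rows gives m = 0, n = 2, p = -5, q = 6, r = -1.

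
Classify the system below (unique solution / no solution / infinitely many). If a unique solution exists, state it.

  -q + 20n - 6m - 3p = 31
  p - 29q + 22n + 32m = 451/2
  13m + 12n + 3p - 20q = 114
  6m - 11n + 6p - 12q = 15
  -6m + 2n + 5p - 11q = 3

Row-reduce:
R1 ← R1 / (-6).
R2 ← R2 − 32·R1.
R3 ← R3 − 13·R1.
R4 ← R4 − 6·R1.
R5 ← R5 + 6·R1.
R2 ← R2 / (386/3).
R1 ← R1 + 10/3·R2.
R3 ← R3 − 166/3·R2.
R4 ← R4 − 9·R2.
R5 ← R5 + 18·R2.
R3 ← R3 / (1139/386).
R1 ← R1 − 43/386·R3.
R2 ← R2 + 45/386·R3.
R4 ← R4 − 1563/386·R3.
R5 ← R5 − 1139/193·R3.
R4 ← R4 / (-503/1139).
R1 ← R1 + 505/1139·R4.
R2 ← R2 + 637/1139·R4.
R3 ← R3 + 2857/1139·R4.
Row 5 reduces to 0 = 1/2, a contradiction. The system is inconsistent.

no solution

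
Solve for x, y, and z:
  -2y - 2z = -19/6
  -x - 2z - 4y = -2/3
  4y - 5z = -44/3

x = -1, y = -3/4, z = 7/3

Row-reduce the augmented matrix:
Swap R1 and R2.
R1 ← R1 / (-1).
R2 ← R2 / (-2).
R1 ← R1 − 4·R2.
R3 ← R3 − 4·R2.
R3 ← R3 / (-9).
R1 ← R1 + 2·R3.
R2 ← R2 − 1·R3.
Reading off the reduced rows gives x = -1, y = -3/4, z = 7/3.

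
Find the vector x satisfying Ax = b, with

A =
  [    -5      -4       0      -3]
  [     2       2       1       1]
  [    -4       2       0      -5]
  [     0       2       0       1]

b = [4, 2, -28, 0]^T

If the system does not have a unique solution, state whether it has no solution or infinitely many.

Row-reduce the augmented matrix:
R1 ← R1 / (-5).
R2 ← R2 − 2·R1.
R3 ← R3 + 4·R1.
R2 ← R2 / (2/5).
R1 ← R1 − 4/5·R2.
R3 ← R3 − 26/5·R2.
R4 ← R4 − 2·R2.
R3 ← R3 / (-13).
R1 ← R1 + 2·R3.
R2 ← R2 − 5/2·R3.
R4 ← R4 + 5·R3.
R4 ← R4 / (2).
R1 ← R1 − 1·R4.
R2 ← R2 + 1/2·R4.
Reading off the reduced rows gives x_1 = -2, x_2 = -3, x_3 = 6, x_4 = 6.

x_1 = -2, x_2 = -3, x_3 = 6, x_4 = 6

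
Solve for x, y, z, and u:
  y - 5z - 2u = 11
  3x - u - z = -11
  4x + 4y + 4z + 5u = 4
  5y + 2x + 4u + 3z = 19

x = -4, y = 6, z = -1, u = 0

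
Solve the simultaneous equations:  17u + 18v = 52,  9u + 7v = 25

u = 2, v = 1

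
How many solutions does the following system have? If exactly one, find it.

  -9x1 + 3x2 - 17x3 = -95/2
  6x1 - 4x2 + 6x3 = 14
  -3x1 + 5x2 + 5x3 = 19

Row-reduce:
R1 ← R1 / (-9).
R2 ← R2 − 6·R1.
R3 ← R3 + 3·R1.
R2 ← R2 / (-2).
R1 ← R1 + 1/3·R2.
R3 ← R3 − 4·R2.
Row 3 reduces to 0 = -1/2, a contradiction. The system is inconsistent.

no solution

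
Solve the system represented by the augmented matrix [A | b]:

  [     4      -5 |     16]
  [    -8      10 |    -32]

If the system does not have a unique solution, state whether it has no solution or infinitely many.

infinitely many solutions

Row-reduce:
R1 ← R1 / (4).
R2 ← R2 + 8·R1.
Rank is 1 with 2 unknowns, leaving x_2 free.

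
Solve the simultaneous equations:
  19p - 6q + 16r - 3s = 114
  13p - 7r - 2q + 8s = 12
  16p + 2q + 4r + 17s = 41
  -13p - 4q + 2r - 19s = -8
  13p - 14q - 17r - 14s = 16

no solution

Row-reduce:
R1 ← R1 / (19).
R2 ← R2 − 13·R1.
R3 ← R3 − 16·R1.
R4 ← R4 + 13·R1.
R5 ← R5 − 13·R1.
R2 ← R2 / (40/19).
R1 ← R1 + 6/19·R2.
R3 ← R3 − 134/19·R2.
R4 ← R4 + 154/19·R2.
R5 ← R5 + 188/19·R2.
R3 ← R3 / (1013/20).
R1 ← R1 + 37/20·R3.
R2 ← R2 + 341/40·R3.
R4 ← R4 + 1123/20·R3.
R5 ← R5 + 1123/10·R3.
R4 ← R4 / (1989/1013).
R1 ← R1 − 844/1013·R4.
R2 ← R2 − 4849/2026·R4.
R3 ← R3 + 283/1013·R4.
R5 ← R5 − 3978/1013·R4.
Row 5 reduces to 0 = -4, a contradiction. The system is inconsistent.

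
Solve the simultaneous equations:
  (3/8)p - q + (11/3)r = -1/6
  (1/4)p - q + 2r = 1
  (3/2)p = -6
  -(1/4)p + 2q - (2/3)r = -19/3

no solution

Row-reduce:
R1 ← R1 / (3/8).
R2 ← R2 − 1/4·R1.
R3 ← R3 − 3/2·R1.
R4 ← R4 + 1/4·R1.
R2 ← R2 / (-1/3).
R1 ← R1 + 8/3·R2.
R3 ← R3 − 4·R2.
R4 ← R4 − 4/3·R2.
R3 ← R3 / (-20).
R1 ← R1 − 40/3·R3.
R2 ← R2 − 4/3·R3.
Row 4 reduces to 0 = -2, a contradiction. The system is inconsistent.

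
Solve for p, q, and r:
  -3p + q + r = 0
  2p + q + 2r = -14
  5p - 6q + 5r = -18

p = -2, q = -2, r = -4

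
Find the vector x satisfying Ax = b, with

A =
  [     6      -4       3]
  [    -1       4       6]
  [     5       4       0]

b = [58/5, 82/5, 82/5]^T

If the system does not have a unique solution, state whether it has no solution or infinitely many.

Row-reduce the augmented matrix:
R1 ← R1 / (6).
R2 ← R2 + 1·R1.
R3 ← R3 − 5·R1.
R2 ← R2 / (10/3).
R1 ← R1 + 2/3·R2.
R3 ← R3 − 22/3·R2.
R3 ← R3 / (-84/5).
R1 ← R1 − 9/5·R3.
R2 ← R2 − 39/20·R3.
Reading off the reduced rows gives x_1 = 2, x_2 = 8/5, x_3 = 2.

x_1 = 2, x_2 = 8/5, x_3 = 2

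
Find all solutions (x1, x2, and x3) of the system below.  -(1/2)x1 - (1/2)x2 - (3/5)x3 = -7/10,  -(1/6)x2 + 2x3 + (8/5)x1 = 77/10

infinitely many solutions

Row-reduce:
R1 ← R1 / (-1/2).
R2 ← R2 − 8/5·R1.
R2 ← R2 / (-53/30).
R1 ← R1 − 1·R2.
Rank is 2 with 3 unknowns, leaving x3 free.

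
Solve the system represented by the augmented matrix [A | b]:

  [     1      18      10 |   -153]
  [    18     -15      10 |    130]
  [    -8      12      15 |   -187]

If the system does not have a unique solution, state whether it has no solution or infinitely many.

Row-reduce the augmented matrix:
R2 ← R2 − 18·R1.
R3 ← R3 + 8·R1.
R2 ← R2 / (-339).
R1 ← R1 − 18·R2.
R3 ← R3 − 156·R2.
R3 ← R3 / (1895/113).
R1 ← R1 − 110/113·R3.
R2 ← R2 − 170/339·R3.
Reading off the reduced rows gives x_1 = 5, x_2 = -6, x_3 = -5.

x_1 = 5, x_2 = -6, x_3 = -5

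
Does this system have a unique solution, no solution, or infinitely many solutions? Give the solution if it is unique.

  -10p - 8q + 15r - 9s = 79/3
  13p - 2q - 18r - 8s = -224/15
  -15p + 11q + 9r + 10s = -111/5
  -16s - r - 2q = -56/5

p = 2/3, q = -3, r = 6/5, s = 1

Row-reduce the augmented matrix:
R1 ← R1 / (-10).
R2 ← R2 − 13·R1.
R3 ← R3 + 15·R1.
R2 ← R2 / (-62/5).
R1 ← R1 − 4/5·R2.
R3 ← R3 − 23·R2.
R4 ← R4 + 2·R2.
R3 ← R3 / (-1329/124).
R1 ← R1 + 87/62·R3.
R2 ← R2 + 15/124·R3.
R4 ← R4 + 77/62·R3.
R4 ← R4 / (-5011/443).
R1 ← R1 − 592/443·R4.
R2 ← R2 − 769/443·R4.
R3 ← R3 − 539/443·R4.
Reading off the reduced rows gives p = 2/3, q = -3, r = 6/5, s = 1.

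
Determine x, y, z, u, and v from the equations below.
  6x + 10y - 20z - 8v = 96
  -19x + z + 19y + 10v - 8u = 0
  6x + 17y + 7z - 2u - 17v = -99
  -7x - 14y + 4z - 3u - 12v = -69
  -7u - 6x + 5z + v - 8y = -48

x = 0, y = 0, z = -6, u = 3, v = 3

Row-reduce the augmented matrix:
R1 ← R1 / (6).
R2 ← R2 + 19·R1.
R3 ← R3 − 6·R1.
R4 ← R4 + 7·R1.
R5 ← R5 + 6·R1.
R2 ← R2 / (152/3).
R1 ← R1 − 5/3·R2.
R3 ← R3 − 7·R2.
R4 ← R4 + 7/3·R2.
R5 ← R5 − 2·R2.
R3 ← R3 / (5413/152).
R1 ← R1 + 195/152·R3.
R2 ← R2 + 187/152·R3.
R4 ← R4 + 3375/152·R3.
R5 ← R5 + 953/76·R3.
R4 ← R4 / (-21253/5413).
R1 ← R1 − 1250/5413·R4.
R2 ← R2 + 1022/5413·R4.
R3 ← R3 + 136/5413·R4.
R5 ← R5 + 37887/5413·R4.
R5 ← R5 / (810164/21253).
R1 ← R1 + 55799/21253·R5.
R2 ← R2 − 15425/21253·R5.
R3 ← R3 + 526/21253·R5.
R4 ← R4 − 142525/21253·R5.
Reading off the reduced rows gives x = 0, y = 0, z = -6, u = 3, v = 3.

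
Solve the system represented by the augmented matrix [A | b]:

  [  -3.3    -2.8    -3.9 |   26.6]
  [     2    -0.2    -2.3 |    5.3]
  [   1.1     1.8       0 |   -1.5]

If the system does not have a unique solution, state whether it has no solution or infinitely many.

Row-reduce the augmented matrix:
R1 ← R1 / (-33/10).
R2 ← R2 − 2·R1.
R3 ← R3 − 11/10·R1.
R2 ← R2 / (-313/165).
R1 ← R1 − 28/33·R2.
R3 ← R3 − 13/15·R2.
R3 ← R3 / (-5369/1565).
R1 ← R1 + 283/313·R3.
R2 ← R2 − 1539/626·R3.
Reading off the reduced rows gives x_1 = -3, x_2 = 1, x_3 = -5.

x_1 = -3, x_2 = 1, x_3 = -5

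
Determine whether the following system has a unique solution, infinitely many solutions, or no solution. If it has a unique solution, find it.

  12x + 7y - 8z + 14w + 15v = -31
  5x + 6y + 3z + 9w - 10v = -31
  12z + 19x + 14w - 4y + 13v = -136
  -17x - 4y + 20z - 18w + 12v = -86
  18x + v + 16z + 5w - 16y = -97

x = 0, y = -1, z = -6, w = -3, v = -2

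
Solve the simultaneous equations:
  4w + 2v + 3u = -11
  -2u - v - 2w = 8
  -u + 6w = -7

u = -5, v = 6, w = -2

Row-reduce the augmented matrix:
R1 ← R1 / (3).
R2 ← R2 + 2·R1.
R3 ← R3 + 1·R1.
R2 ← R2 / (1/3).
R1 ← R1 − 2/3·R2.
R3 ← R3 − 2/3·R2.
R3 ← R3 / (6).
R2 ← R2 − 2·R3.
Reading off the reduced rows gives u = -5, v = 6, w = -2.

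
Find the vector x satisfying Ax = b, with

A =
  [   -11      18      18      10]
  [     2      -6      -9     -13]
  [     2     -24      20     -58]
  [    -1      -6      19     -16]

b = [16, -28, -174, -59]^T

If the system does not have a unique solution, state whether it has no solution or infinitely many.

infinitely many solutions

Row-reduce:
R1 ← R1 / (-11).
R2 ← R2 − 2·R1.
R3 ← R3 − 2·R1.
R4 ← R4 + 1·R1.
R2 ← R2 / (-30/11).
R1 ← R1 + 18/11·R2.
R3 ← R3 + 228/11·R2.
R4 ← R4 + 84/11·R2.
R3 ← R3 / (334/5).
R1 ← R1 − 9/5·R3.
R2 ← R2 − 21/10·R3.
R4 ← R4 − 167/5·R3.
Rank is 3 with 4 unknowns, leaving x_4 free.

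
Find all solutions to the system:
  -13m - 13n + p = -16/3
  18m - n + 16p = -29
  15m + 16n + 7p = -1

Row-reduce the augmented matrix:
R1 ← R1 / (-13).
R2 ← R2 − 18·R1.
R3 ← R3 − 15·R1.
R2 ← R2 / (-19).
R1 ← R1 − 1·R2.
R3 ← R3 − 1·R2.
R3 ← R3 / (2240/247).
R1 ← R1 − 207/247·R3.
R2 ← R2 + 226/247·R3.
Reading off the reduced rows gives m = -2/3, n = 1, p = -1.

m = -2/3, n = 1, p = -1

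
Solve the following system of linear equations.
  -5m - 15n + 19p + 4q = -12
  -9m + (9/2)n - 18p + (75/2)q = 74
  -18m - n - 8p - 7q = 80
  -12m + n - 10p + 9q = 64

Row-reduce:
R1 ← R1 / (-5).
R2 ← R2 + 9·R1.
R3 ← R3 + 18·R1.
R4 ← R4 + 12·R1.
R2 ← R2 / (63/2).
R1 ← R1 − 3·R2.
R3 ← R3 − 53·R2.
R4 ← R4 − 37·R2.
R3 ← R3 / (80/7).
R1 ← R1 − 41/35·R3.
R2 ← R2 + 58/35·R3.
R4 ← R4 − 40/7·R3.
Row 4 reduces to 0 = -2/3, a contradiction. The system is inconsistent.

no solution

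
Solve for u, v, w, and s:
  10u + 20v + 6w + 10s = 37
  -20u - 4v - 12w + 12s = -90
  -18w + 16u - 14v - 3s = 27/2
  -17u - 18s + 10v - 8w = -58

Row-reduce the augmented matrix:
R1 ← R1 / (10).
R2 ← R2 + 20·R1.
R3 ← R3 − 16·R1.
R4 ← R4 + 17·R1.
R2 ← R2 / (36).
R1 ← R1 − 2·R2.
R3 ← R3 + 46·R2.
R4 ← R4 − 44·R2.
R3 ← R3 / (-138/5).
R1 ← R1 − 3/5·R3.
R4 ← R4 − 11/5·R3.
R4 ← R4 / (-47651/1242).
R1 ← R1 + 125/414·R4.
R2 ← R2 − 8/9·R4.
R3 ← R3 + 985/1242·R4.
Reading off the reduced rows gives u = 3, v = 0, w = 2, s = -1/2.

u = 3, v = 0, w = 2, s = -1/2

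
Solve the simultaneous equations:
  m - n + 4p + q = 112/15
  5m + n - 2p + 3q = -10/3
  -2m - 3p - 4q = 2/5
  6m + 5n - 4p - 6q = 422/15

Row-reduce the augmented matrix:
R2 ← R2 − 5·R1.
R3 ← R3 + 2·R1.
R4 ← R4 − 6·R1.
R2 ← R2 / (6).
R1 ← R1 + 1·R2.
R3 ← R3 + 2·R2.
R4 ← R4 − 11·R2.
R3 ← R3 / (-7/3).
R1 ← R1 − 1/3·R3.
R2 ← R2 + 11/3·R3.
R4 ← R4 − 37/3·R3.
R4 ← R4 / (-157/7).
R1 ← R1 − 2/7·R4.
R2 ← R2 − 27/7·R4.
R3 ← R3 − 8/7·R4.
Reading off the reduced rows gives m = 9/5, n = 2, p = 8/3, q = -3.

m = 9/5, n = 2, p = 8/3, q = -3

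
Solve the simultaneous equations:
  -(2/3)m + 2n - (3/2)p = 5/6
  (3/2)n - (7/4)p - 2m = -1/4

infinitely many solutions

Row-reduce:
R1 ← R1 / (-2/3).
R2 ← R2 + 2·R1.
R2 ← R2 / (-9/2).
R1 ← R1 + 3·R2.
Rank is 2 with 3 unknowns, leaving p free.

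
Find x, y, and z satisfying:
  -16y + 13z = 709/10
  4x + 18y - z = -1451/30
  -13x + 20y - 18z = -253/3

Row-reduce the augmented matrix:
Swap R1 and R2.
R1 ← R1 / (4).
R3 ← R3 + 13·R1.
R2 ← R2 / (-16).
R1 ← R1 − 9/2·R2.
R3 ← R3 − 157/2·R2.
R3 ← R3 / (1361/32).
R1 ← R1 − 109/32·R3.
R2 ← R2 + 13/16·R3.
Reading off the reduced rows gives x = -2/3, y = -12/5, z = 5/2.

x = -2/3, y = -12/5, z = 5/2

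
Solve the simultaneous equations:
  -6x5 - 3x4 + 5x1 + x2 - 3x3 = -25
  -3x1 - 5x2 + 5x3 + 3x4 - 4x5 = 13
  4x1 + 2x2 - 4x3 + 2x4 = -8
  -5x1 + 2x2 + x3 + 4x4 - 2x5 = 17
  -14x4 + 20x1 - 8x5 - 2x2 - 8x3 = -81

Row-reduce:
R1 ← R1 / (5).
R2 ← R2 + 3·R1.
R3 ← R3 − 4·R1.
R4 ← R4 + 5·R1.
R5 ← R5 − 20·R1.
R2 ← R2 / (-22/5).
R1 ← R1 − 1/5·R2.
R3 ← R3 − 6/5·R2.
R4 ← R4 − 3·R2.
R5 ← R5 + 6·R2.
R3 ← R3 / (-8/11).
R1 ← R1 + 5/11·R3.
R2 ← R2 + 8/11·R3.
R4 ← R4 − 2/11·R3.
R5 ← R5 + 4/11·R3.
R4 ← R4 / (3).
R1 ← R1 + 7/2·R4.
R2 ← R2 + 5·R4.
R3 ← R3 + 13/2·R4.
R5 ← R5 + 6·R4.
Row 5 reduces to 0 = 3, a contradiction. The system is inconsistent.

no solution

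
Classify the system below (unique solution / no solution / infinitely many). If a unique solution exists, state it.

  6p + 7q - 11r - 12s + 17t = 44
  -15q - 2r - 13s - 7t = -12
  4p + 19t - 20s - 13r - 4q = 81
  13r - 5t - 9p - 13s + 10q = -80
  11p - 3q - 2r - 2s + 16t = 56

Row-reduce the augmented matrix:
R1 ← R1 / (6).
R3 ← R3 − 4·R1.
R4 ← R4 + 9·R1.
R5 ← R5 − 11·R1.
R2 ← R2 / (-15).
R1 ← R1 − 7/6·R2.
R3 ← R3 + 26/3·R2.
R4 ← R4 − 41/2·R2.
R5 ← R5 + 95/6·R2.
R3 ← R3 / (-203/45).
R1 ← R1 + 179/90·R3.
R2 ← R2 − 2/15·R3.
R4 ← R4 + 187/30·R3.
R5 ← R5 − 365/18·R3.
R4 ← R4 / (-17281/406).
R1 ← R1 + 419/406·R4.
R2 ← R2 − 149/203·R4.
R3 ← R3 − 202/203·R4.
R5 ← R5 − 5499/406·R4.
R5 ← R5 / (746441/17281).
R1 ← R1 + 47473/17281·R5.
R2 ← R2 − 12482/17281·R5.
R3 ← R3 + 46983/17281·R5.
R4 ← R4 − 2131/17281·R5.
Reading off the reduced rows gives p = -3, q = -3, r = -2, s = 2, t = 5.

p = -3, q = -3, r = -2, s = 2, t = 5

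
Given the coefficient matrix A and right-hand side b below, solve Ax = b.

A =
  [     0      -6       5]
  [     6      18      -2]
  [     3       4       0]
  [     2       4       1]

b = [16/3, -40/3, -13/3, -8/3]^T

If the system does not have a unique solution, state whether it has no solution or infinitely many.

x_1 = -1, x_2 = -1/3, x_3 = 2/3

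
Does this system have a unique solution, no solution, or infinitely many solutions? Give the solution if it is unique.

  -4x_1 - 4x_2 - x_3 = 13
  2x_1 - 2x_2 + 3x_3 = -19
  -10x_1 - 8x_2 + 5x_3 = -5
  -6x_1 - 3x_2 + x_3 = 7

Row-reduce the augmented matrix:
R1 ← R1 / (-4).
R2 ← R2 − 2·R1.
R3 ← R3 + 10·R1.
R4 ← R4 + 6·R1.
R2 ← R2 / (-4).
R1 ← R1 − 1·R2.
R3 ← R3 − 2·R2.
R4 ← R4 − 3·R2.
R3 ← R3 / (35/4).
R1 ← R1 − 7/8·R3.
R2 ← R2 + 5/8·R3.
R4 ← R4 − 35/8·R3.
R4 reduces to 0 = 0, so the extra equation is consistent.
Reading off the reduced rows gives x_1 = -2, x_2 = 0, x_3 = -5.

x_1 = -2, x_2 = 0, x_3 = -5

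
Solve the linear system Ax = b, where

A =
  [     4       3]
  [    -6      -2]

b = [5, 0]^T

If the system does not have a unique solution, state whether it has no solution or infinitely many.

x_1 = -1, x_2 = 3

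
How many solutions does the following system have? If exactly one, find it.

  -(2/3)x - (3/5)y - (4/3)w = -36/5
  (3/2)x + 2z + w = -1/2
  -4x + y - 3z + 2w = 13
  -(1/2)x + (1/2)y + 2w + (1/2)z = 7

no solution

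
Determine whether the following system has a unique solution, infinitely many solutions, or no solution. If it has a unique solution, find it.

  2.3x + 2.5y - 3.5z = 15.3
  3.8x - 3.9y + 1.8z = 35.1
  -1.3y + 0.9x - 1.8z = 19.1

Row-reduce the augmented matrix:
R1 ← R1 / (23/10).
R2 ← R2 − 19/5·R1.
R3 ← R3 − 9/10·R1.
R2 ← R2 / (-1847/230).
R1 ← R1 − 25/23·R2.
R3 ← R3 + 262/115·R2.
R3 ← R3 / (-47683/18470).
R1 ← R1 + 915/1847·R3.
R2 ← R2 + 1744/1847·R3.
Reading off the reduced rows gives x = 6, y = -5, z = -4.

x = 6, y = -5, z = -4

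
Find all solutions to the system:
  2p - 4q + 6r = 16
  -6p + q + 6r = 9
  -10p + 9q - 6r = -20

no solution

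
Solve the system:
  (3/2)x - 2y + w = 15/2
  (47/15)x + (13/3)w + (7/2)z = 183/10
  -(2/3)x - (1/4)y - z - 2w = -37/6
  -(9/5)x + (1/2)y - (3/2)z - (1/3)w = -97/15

no solution

Row-reduce:
R1 ← R1 / (3/2).
R2 ← R2 − 47/15·R1.
R3 ← R3 + 2/3·R1.
R4 ← R4 + 9/5·R1.
R2 ← R2 / (188/45).
R1 ← R1 + 4/3·R2.
R3 ← R3 + 41/36·R2.
R4 ← R4 + 19/10·R2.
R3 ← R3 / (-69/1504).
R1 ← R1 − 105/94·R3.
R2 ← R2 − 315/376·R3.
R4 ← R4 − 69/752·R3.
Row 4 reduces to 0 = -1/2, a contradiction. The system is inconsistent.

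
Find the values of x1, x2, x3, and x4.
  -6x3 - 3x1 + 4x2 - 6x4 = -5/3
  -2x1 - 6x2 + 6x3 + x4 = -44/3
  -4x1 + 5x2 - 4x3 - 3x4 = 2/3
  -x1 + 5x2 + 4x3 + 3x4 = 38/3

x1 = 2, x2 = 7/3, x3 = 1/2, x4 = 1/3

Row-reduce the augmented matrix:
R1 ← R1 / (-3).
R2 ← R2 + 2·R1.
R3 ← R3 + 4·R1.
R4 ← R4 + 1·R1.
R2 ← R2 / (-26/3).
R1 ← R1 + 4/3·R2.
R3 ← R3 + 1/3·R2.
R4 ← R4 − 11/3·R2.
R3 ← R3 / (47/13).
R1 ← R1 − 6/13·R3.
R2 ← R2 + 15/13·R3.
R4 ← R4 − 133/13·R3.
R4 ← R4 / (-305/47).
R1 ← R1 − 29/47·R4.
R2 ← R2 − 45/47·R4.
R3 ← R3 − 125/94·R4.
Reading off the reduced rows gives x1 = 2, x2 = 7/3, x3 = 1/2, x4 = 1/3.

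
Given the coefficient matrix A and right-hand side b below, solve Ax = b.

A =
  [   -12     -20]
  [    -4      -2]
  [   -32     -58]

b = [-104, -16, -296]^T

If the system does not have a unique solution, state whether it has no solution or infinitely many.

x_1 = 2, x_2 = 4

Row-reduce the augmented matrix:
R1 ← R1 / (-12).
R2 ← R2 + 4·R1.
R3 ← R3 + 32·R1.
R2 ← R2 / (14/3).
R1 ← R1 − 5/3·R2.
R3 ← R3 + 14/3·R2.
R3 reduces to 0 = 0, so the extra equation is consistent.
Reading off the reduced rows gives x_1 = 2, x_2 = 4.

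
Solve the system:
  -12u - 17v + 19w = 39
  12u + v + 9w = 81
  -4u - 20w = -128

Row-reduce the augmented matrix:
R1 ← R1 / (-12).
R2 ← R2 − 12·R1.
R3 ← R3 + 4·R1.
R2 ← R2 / (-16).
R1 ← R1 − 17/12·R2.
R3 ← R3 − 17/3·R2.
R3 ← R3 / (-197/12).
R1 ← R1 − 43/48·R3.
R2 ← R2 + 7/4·R3.
Reading off the reduced rows gives u = 2, v = 3, w = 6.

u = 2, v = 3, w = 6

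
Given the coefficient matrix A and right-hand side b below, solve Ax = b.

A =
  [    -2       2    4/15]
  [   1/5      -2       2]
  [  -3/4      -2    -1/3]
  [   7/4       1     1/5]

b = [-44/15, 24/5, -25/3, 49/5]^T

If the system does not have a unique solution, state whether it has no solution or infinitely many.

Row-reduce the augmented matrix:
R1 ← R1 / (-2).
R2 ← R2 − 1/5·R1.
R3 ← R3 + 3/4·R1.
R4 ← R4 − 7/4·R1.
R2 ← R2 / (-9/5).
R1 ← R1 + 1·R2.
R3 ← R3 + 11/4·R2.
R4 ← R4 − 11/4·R2.
R3 ← R3 / (-953/270).
R1 ← R1 + 34/27·R3.
R2 ← R2 + 152/135·R3.
R4 ← R4 − 953/270·R3.
R4 reduces to 0 = 0, so the extra equation is consistent.
Reading off the reduced rows gives x_1 = 4, x_2 = 2, x_3 = 4.

x_1 = 4, x_2 = 2, x_3 = 4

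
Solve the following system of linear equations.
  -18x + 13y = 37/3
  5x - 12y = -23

Row-reduce the augmented matrix:
R1 ← R1 / (-18).
R2 ← R2 − 5·R1.
R2 ← R2 / (-151/18).
R1 ← R1 + 13/18·R2.
Reading off the reduced rows gives x = 1, y = 7/3.

x = 1, y = 7/3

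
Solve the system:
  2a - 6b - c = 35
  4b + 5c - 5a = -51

infinitely many solutions

Row-reduce:
R1 ← R1 / (2).
R2 ← R2 + 5·R1.
R2 ← R2 / (-11).
R1 ← R1 + 3·R2.
Rank is 2 with 3 unknowns, leaving c free.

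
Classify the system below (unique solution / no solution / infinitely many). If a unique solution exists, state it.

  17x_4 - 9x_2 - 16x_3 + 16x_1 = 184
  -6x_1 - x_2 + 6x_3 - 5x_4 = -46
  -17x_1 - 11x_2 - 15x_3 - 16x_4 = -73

Row-reduce:
R1 ← R1 / (16).
R2 ← R2 + 6·R1.
R3 ← R3 + 17·R1.
R2 ← R2 / (-35/8).
R1 ← R1 + 9/16·R2.
R3 ← R3 + 329/16·R2.
R3 ← R3 / (-32).
R1 ← R1 + 1·R3.
Rank is 3 with 4 unknowns, leaving x_4 free.

infinitely many solutions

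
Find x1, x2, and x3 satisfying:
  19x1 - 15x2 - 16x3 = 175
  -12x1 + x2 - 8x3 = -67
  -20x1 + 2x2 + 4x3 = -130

x1 = 6, x2 = -3, x3 = -1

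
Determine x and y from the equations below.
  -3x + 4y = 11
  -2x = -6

Row-reduce the augmented matrix:
R1 ← R1 / (-3).
R2 ← R2 + 2·R1.
R2 ← R2 / (-8/3).
R1 ← R1 + 4/3·R2.
Reading off the reduced rows gives x = 3, y = 5.

x = 3, y = 5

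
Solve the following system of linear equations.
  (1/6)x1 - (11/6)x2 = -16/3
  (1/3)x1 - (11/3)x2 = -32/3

infinitely many solutions

Row-reduce:
R1 ← R1 / (1/6).
R2 ← R2 − 1/3·R1.
Rank is 1 with 2 unknowns, leaving x2 free.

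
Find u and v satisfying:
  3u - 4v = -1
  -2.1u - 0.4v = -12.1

Row-reduce the augmented matrix:
R1 ← R1 / (3).
R2 ← R2 + 21/10·R1.
R2 ← R2 / (-16/5).
R1 ← R1 + 4/3·R2.
Reading off the reduced rows gives u = 5, v = 4.

u = 5, v = 4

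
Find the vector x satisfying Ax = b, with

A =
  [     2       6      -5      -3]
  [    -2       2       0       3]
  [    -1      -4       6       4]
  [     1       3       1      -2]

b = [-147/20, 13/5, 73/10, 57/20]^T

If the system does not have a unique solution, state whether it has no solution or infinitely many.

x_1 = -2, x_2 = 1/2, x_3 = 7/4, x_4 = -4/5

Row-reduce the augmented matrix:
R1 ← R1 / (2).
R2 ← R2 + 2·R1.
R3 ← R3 + 1·R1.
R4 ← R4 − 1·R1.
R2 ← R2 / (8).
R1 ← R1 − 3·R2.
R3 ← R3 + 1·R2.
R3 ← R3 / (23/8).
R1 ← R1 + 5/8·R3.
R2 ← R2 + 5/8·R3.
R4 ← R4 − 7/2·R3.
R4 ← R4 / (-163/46).
R1 ← R1 + 22/23·R4.
R2 ← R2 − 25/46·R4.
R3 ← R3 − 20/23·R4.
Reading off the reduced rows gives x_1 = -2, x_2 = 1/2, x_3 = 7/4, x_4 = -4/5.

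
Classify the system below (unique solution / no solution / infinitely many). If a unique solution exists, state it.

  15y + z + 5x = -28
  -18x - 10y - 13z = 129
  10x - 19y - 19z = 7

Row-reduce the augmented matrix:
R1 ← R1 / (5).
R2 ← R2 + 18·R1.
R3 ← R3 − 10·R1.
R2 ← R2 / (44).
R1 ← R1 − 3·R2.
R3 ← R3 + 49·R2.
R3 ← R3 / (-6923/220).
R1 ← R1 − 37/44·R3.
R2 ← R2 + 47/220·R3.
Reading off the reduced rows gives x = -5, y = 0, z = -3.

x = -5, y = 0, z = -3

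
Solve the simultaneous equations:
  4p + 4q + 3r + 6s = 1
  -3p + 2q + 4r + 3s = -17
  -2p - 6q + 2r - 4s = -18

infinitely many solutions

Row-reduce:
R1 ← R1 / (4).
R2 ← R2 + 3·R1.
R3 ← R3 + 2·R1.
R2 ← R2 / (5).
R1 ← R1 − 1·R2.
R3 ← R3 + 4·R2.
R3 ← R3 / (17/2).
R1 ← R1 + 1/2·R3.
R2 ← R2 − 5/4·R3.
Rank is 3 with 4 unknowns, leaving s free.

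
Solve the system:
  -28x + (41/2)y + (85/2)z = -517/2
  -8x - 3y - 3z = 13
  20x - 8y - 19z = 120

Row-reduce:
R1 ← R1 / (-28).
R2 ← R2 + 8·R1.
R3 ← R3 − 20·R1.
R2 ← R2 / (-62/7).
R1 ← R1 + 41/56·R2.
R3 ← R3 − 93/14·R2.
Row 3 reduces to 0 = 1/2, a contradiction. The system is inconsistent.

no solution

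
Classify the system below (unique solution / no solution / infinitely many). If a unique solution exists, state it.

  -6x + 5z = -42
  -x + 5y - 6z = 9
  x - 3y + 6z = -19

x = 2, y = -5, z = -6

Row-reduce the augmented matrix:
R1 ← R1 / (-6).
R2 ← R2 + 1·R1.
R3 ← R3 − 1·R1.
R2 ← R2 / (5).
R3 ← R3 + 3·R2.
R3 ← R3 / (41/15).
R1 ← R1 + 5/6·R3.
R2 ← R2 + 41/30·R3.
Reading off the reduced rows gives x = 2, y = -5, z = -6.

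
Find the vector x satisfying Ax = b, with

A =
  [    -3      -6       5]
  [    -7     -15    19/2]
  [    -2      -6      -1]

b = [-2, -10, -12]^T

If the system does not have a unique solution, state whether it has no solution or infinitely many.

Row-reduce:
R1 ← R1 / (-3).
R2 ← R2 + 7·R1.
R3 ← R3 + 2·R1.
R2 ← R2 / (-1).
R1 ← R1 − 2·R2.
R3 ← R3 + 2·R2.
Rank is 2 with 3 unknowns, leaving x_3 free.

infinitely many solutions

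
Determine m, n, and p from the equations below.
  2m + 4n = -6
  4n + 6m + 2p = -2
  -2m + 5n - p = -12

Row-reduce the augmented matrix:
R1 ← R1 / (2).
R2 ← R2 − 6·R1.
R3 ← R3 + 2·R1.
R2 ← R2 / (-8).
R1 ← R1 − 2·R2.
R3 ← R3 − 9·R2.
R3 ← R3 / (5/4).
R1 ← R1 − 1/2·R3.
R2 ← R2 + 1/4·R3.
Reading off the reduced rows gives m = 1, n = -2, p = 0.

m = 1, n = -2, p = 0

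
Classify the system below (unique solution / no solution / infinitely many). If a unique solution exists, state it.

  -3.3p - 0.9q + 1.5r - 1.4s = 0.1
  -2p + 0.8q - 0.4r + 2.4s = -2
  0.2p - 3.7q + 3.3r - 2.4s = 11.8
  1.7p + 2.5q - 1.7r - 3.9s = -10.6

p = 1, q = -2, r = 2, s = 1

Row-reduce the augmented matrix:
R1 ← R1 / (-33/10).
R2 ← R2 + 2·R1.
R3 ← R3 − 1/5·R1.
R4 ← R4 − 17/10·R1.
R2 ← R2 / (74/55).
R1 ← R1 − 3/11·R2.
R3 ← R3 + 413/110·R2.
R4 ← R4 − 112/55·R2.
R3 ← R3 / (-97/370).
R1 ← R1 + 7/37·R3.
R2 ← R2 + 36/37·R3.
R4 ← R4 − 39/37·R3.
R4 ← R4 / (16411/970).
R1 ← R1 + 1450/291·R4.
R2 ← R2 + 6404/291·R4.
R3 ← R3 + 7304/291·R4.
Reading off the reduced rows gives p = 1, q = -2, r = 2, s = 1.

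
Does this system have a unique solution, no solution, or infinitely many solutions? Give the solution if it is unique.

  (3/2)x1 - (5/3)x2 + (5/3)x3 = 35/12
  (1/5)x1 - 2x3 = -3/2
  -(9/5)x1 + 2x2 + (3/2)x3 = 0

Row-reduce the augmented matrix:
R1 ← R1 / (3/2).
R2 ← R2 − 1/5·R1.
R3 ← R3 + 9/5·R1.
R2 ← R2 / (2/9).
R1 ← R1 + 10/9·R2.
R3 ← R3 / (7/2).
R1 ← R1 + 10·R3.
R2 ← R2 + 10·R3.
Reading off the reduced rows gives x1 = 5/2, x2 = 3/2, x3 = 1.

x1 = 5/2, x2 = 3/2, x3 = 1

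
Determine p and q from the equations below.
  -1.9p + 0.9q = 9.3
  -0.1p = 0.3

p = -3, q = 4

Row-reduce the augmented matrix:
R1 ← R1 / (-19/10).
R2 ← R2 + 1/10·R1.
R2 ← R2 / (-9/190).
R1 ← R1 + 9/19·R2.
Reading off the reduced rows gives p = -3, q = 4.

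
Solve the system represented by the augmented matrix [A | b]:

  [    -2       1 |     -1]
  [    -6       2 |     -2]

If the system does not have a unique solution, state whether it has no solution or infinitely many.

x_1 = 0, x_2 = -1

From equation 1: x_2 = -1 + 2·x_1.
Substitute into equation 2 and solve: x_1 = 0.
Then x_2 = -1.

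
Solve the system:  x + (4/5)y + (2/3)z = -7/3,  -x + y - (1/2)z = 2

infinitely many solutions

Row-reduce:
R2 ← R2 + 1·R1.
R2 ← R2 / (9/5).
R1 ← R1 − 4/5·R2.
Rank is 2 with 3 unknowns, leaving z free.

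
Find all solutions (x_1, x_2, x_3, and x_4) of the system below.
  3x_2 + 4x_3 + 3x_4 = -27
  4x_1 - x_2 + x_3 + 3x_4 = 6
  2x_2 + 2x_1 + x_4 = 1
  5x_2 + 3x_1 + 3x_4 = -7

Row-reduce the augmented matrix:
Swap R1 and R2.
R1 ← R1 / (4).
R3 ← R3 − 2·R1.
R4 ← R4 − 3·R1.
R2 ← R2 / (3).
R1 ← R1 + 1/4·R2.
R3 ← R3 − 5/2·R2.
R4 ← R4 − 23/4·R2.
R3 ← R3 / (-23/6).
R1 ← R1 − 7/12·R3.
R2 ← R2 − 4/3·R3.
R4 ← R4 + 101/12·R3.
R4 ← R4 / (73/46).
R1 ← R1 − 25/46·R4.
R2 ← R2 + 1/23·R4.
R3 ← R3 − 18/23·R4.
Reading off the reduced rows gives x_1 = 4, x_2 = -2, x_3 = -3, x_4 = -3.

x_1 = 4, x_2 = -2, x_3 = -3, x_4 = -3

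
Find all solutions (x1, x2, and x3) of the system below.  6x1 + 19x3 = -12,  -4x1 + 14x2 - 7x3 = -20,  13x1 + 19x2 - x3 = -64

Row-reduce the augmented matrix:
R1 ← R1 / (6).
R2 ← R2 + 4·R1.
R3 ← R3 − 13·R1.
R2 ← R2 / (14).
R3 ← R3 − 19·R2.
R3 ← R3 / (-349/7).
R1 ← R1 − 19/6·R3.
R2 ← R2 − 17/42·R3.
Reading off the reduced rows gives x1 = -2, x2 = -2, x3 = 0.

x1 = -2, x2 = -2, x3 = 0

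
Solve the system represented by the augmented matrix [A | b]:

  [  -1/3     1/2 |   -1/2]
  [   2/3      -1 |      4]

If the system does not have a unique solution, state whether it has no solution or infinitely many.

no solution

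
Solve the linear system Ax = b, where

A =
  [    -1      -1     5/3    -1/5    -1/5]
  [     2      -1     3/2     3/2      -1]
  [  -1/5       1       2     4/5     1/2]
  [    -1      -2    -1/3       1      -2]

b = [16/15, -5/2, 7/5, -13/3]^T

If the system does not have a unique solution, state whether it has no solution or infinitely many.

Row-reduce:
R1 ← R1 / (-1).
R2 ← R2 − 2·R1.
R3 ← R3 + 1/5·R1.
R4 ← R4 + 1·R1.
R2 ← R2 / (-3).
R1 ← R1 − 1·R2.
R3 ← R3 − 6/5·R2.
R4 ← R4 + 1·R2.
R3 ← R3 / (18/5).
R1 ← R1 + 1/18·R3.
R2 ← R2 + 29/18·R3.
R4 ← R4 + 65/18·R3.
R4 ← R4 / (343/162).
R1 ← R1 − 95/162·R4.
R2 ← R2 − 167/810·R4.
R3 ← R3 − 16/45·R4.
Rank is 4 with 5 unknowns, leaving x_5 free.

infinitely many solutions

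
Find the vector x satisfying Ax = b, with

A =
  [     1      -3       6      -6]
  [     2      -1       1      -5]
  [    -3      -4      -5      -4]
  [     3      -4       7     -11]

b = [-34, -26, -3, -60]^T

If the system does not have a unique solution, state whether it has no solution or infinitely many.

Row-reduce:
R2 ← R2 − 2·R1.
R3 ← R3 + 3·R1.
R4 ← R4 − 3·R1.
R2 ← R2 / (5).
R1 ← R1 + 3·R2.
R3 ← R3 + 13·R2.
R4 ← R4 − 5·R2.
R3 ← R3 / (-78/5).
R1 ← R1 + 3/5·R3.
R2 ← R2 + 11/5·R3.
Rank is 3 with 4 unknowns, leaving x_4 free.

infinitely many solutions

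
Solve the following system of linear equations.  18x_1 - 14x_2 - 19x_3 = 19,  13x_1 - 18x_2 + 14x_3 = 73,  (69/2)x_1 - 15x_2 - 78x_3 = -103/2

no solution

Row-reduce:
R1 ← R1 / (18).
R2 ← R2 − 13·R1.
R3 ← R3 − 69/2·R1.
R2 ← R2 / (-71/9).
R1 ← R1 + 7/9·R2.
R3 ← R3 − 71/6·R2.
Row 3 reduces to 0 = 1, a contradiction. The system is inconsistent.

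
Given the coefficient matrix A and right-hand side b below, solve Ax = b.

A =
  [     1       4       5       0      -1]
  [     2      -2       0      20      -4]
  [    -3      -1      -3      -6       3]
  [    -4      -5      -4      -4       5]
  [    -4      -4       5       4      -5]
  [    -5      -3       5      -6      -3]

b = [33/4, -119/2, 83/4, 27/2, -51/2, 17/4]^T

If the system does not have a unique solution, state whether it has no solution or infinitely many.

Row-reduce the augmented matrix:
R2 ← R2 − 2·R1.
R3 ← R3 + 3·R1.
R4 ← R4 + 4·R1.
R5 ← R5 + 4·R1.
R6 ← R6 + 5·R1.
R2 ← R2 / (-10).
R1 ← R1 − 4·R2.
R3 ← R3 − 11·R2.
R4 ← R4 − 11·R2.
R5 ← R5 − 12·R2.
R6 ← R6 − 17·R2.
R1 ← R1 − 1·R3.
R2 ← R2 − 1·R3.
R4 ← R4 − 5·R3.
R5 ← R5 − 13·R3.
R6 ← R6 − 13·R3.
R4 ← R4 / (-62).
R1 ← R1 + 8·R4.
R2 ← R2 + 18·R4.
R3 ← R3 − 16·R4.
R5 ← R5 + 180·R4.
R6 ← R6 + 180·R4.
R5 ← R5 / (-1744/155).
R1 ← R1 + 134/155·R5.
R2 ← R2 + 69/155·R5.
R3 ← R3 − 51/155·R5.
R4 ← R4 + 49/310·R5.
R6 ← R6 + 1744/155·R5.
R6 reduces to 0 = 0, so the extra equation is consistent.
Reading off the reduced rows gives x_1 = -5/4, x_2 = 5/2, x_3 = 1/2, x_4 = -2, x_5 = 3.

x_1 = -5/4, x_2 = 5/2, x_3 = 1/2, x_4 = -2, x_5 = 3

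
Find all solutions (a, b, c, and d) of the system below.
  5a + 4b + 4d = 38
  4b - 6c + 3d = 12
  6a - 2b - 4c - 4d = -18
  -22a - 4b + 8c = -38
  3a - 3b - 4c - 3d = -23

no solution

Row-reduce:
R1 ← R1 / (5).
R3 ← R3 − 6·R1.
R4 ← R4 + 22·R1.
R5 ← R5 − 3·R1.
R2 ← R2 / (4).
R1 ← R1 − 4/5·R2.
R3 ← R3 + 34/5·R2.
R4 ← R4 − 68/5·R2.
R5 ← R5 + 27/5·R2.
R3 ← R3 / (-71/5).
R1 ← R1 − 6/5·R3.
R2 ← R2 + 3/2·R3.
R4 ← R4 − 142/5·R3.
R5 ← R5 + 121/10·R3.
Swap R4 and R5.
R4 ← R4 / (128/71).
R1 ← R1 + 8/71·R4.
R2 ← R2 − 81/71·R4.
R3 ← R3 − 37/142·R4.
Row 5 reduces to 0 = 2, a contradiction. The system is inconsistent.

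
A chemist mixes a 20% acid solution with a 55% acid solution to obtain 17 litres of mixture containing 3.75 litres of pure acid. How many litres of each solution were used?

litres of solution A: 16, litres of solution B: 1

Let a = litres of solution A, b = litres of solution B.
  a + b = 17
  (1/5)a + (11/20)b = 15/4
From equation 1: a = 17 − b.
Substitute into equation 2 and solve: b = 1.
Then a = 16.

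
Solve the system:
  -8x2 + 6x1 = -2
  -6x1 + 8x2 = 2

Row-reduce:
R1 ← R1 / (6).
R2 ← R2 + 6·R1.
Rank is 1 with 2 unknowns, leaving x2 free.

infinitely many solutions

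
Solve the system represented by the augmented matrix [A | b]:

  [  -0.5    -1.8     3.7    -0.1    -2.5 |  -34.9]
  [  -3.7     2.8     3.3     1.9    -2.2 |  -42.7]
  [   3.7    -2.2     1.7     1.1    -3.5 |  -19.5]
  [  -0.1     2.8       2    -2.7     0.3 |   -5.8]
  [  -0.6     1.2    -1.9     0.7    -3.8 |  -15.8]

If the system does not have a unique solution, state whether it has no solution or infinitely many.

Row-reduce the augmented matrix:
R1 ← R1 / (-1/2).
R2 ← R2 + 37/10·R1.
R3 ← R3 − 37/10·R1.
R4 ← R4 + 1/10·R1.
R5 ← R5 + 3/5·R1.
R2 ← R2 / (403/25).
R1 ← R1 − 18/5·R2.
R3 ← R3 + 388/25·R2.
R4 ← R4 − 79/25·R2.
R5 ← R5 − 84/25·R2.
R3 ← R3 / (11881/2015).
R1 ← R1 + 815/403·R3.
R2 ← R2 + 602/403·R3.
R4 ← R4 − 24101/4030·R3.
R5 ← R5 + 5323/4030·R3.
R4 ← R4 / (-729571/118810).
R1 ← R1 − 7196/11881·R4.
R2 ← R2 − 10680/11881·R4.
R3 ← R3 − 5847/11881·R4.
R5 ← R5 − 54638/59405·R4.
R5 ← R5 / (-3655858/729571).
R1 ← R1 + 298124/729571·R5.
R2 ← R2 + 1249/1459142·R5.
R3 ← R3 + 546393/729571·R5.
R4 ← R4 + 475405/729571·R5.
Reading off the reduced rows gives x_1 = 3, x_2 = 0, x_3 = -5, x_4 = -1, x_5 = 6.

x_1 = 3, x_2 = 0, x_3 = -5, x_4 = -1, x_5 = 6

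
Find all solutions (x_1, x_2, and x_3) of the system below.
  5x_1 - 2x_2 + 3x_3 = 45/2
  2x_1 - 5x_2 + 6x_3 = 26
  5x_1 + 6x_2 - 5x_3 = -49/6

x_1 = 8/3, x_2 = -7/3, x_3 = 3/2

Row-reduce the augmented matrix:
R1 ← R1 / (5).
R2 ← R2 − 2·R1.
R3 ← R3 − 5·R1.
R2 ← R2 / (-21/5).
R1 ← R1 + 2/5·R2.
R3 ← R3 − 8·R2.
R3 ← R3 / (8/7).
R1 ← R1 − 1/7·R3.
R2 ← R2 + 8/7·R3.
Reading off the reduced rows gives x_1 = 8/3, x_2 = -7/3, x_3 = 3/2.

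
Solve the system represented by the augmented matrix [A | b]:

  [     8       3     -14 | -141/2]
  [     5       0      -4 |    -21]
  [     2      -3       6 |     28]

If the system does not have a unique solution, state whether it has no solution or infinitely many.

Row-reduce:
R1 ← R1 / (8).
R2 ← R2 − 5·R1.
R3 ← R3 − 2·R1.
R2 ← R2 / (-15/8).
R1 ← R1 − 3/8·R2.
R3 ← R3 + 15/4·R2.
Row 3 reduces to 0 = -1/2, a contradiction. The system is inconsistent.

no solution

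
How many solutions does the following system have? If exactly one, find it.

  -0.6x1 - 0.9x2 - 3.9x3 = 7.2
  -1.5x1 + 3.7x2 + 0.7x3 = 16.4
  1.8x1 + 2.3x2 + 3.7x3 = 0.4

x1 = 0, x2 = 5, x3 = -3

Row-reduce the augmented matrix:
R1 ← R1 / (-3/5).
R2 ← R2 + 3/2·R1.
R3 ← R3 − 9/5·R1.
R2 ← R2 / (119/20).
R1 ← R1 − 3/2·R2.
R3 ← R3 + 2/5·R2.
R3 ← R3 / (-4342/595).
R1 ← R1 − 460/119·R3.
R2 ← R2 − 209/119·R3.
Reading off the reduced rows gives x1 = 0, x2 = 5, x3 = -3.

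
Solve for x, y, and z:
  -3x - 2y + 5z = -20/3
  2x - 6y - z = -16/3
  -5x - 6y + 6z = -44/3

x = 4/3, y = 4/3, z = 0

Row-reduce the augmented matrix:
R1 ← R1 / (-3).
R2 ← R2 − 2·R1.
R3 ← R3 + 5·R1.
R2 ← R2 / (-22/3).
R1 ← R1 − 2/3·R2.
R3 ← R3 + 8/3·R2.
R3 ← R3 / (-35/11).
R1 ← R1 + 16/11·R3.
R2 ← R2 + 7/22·R3.
Reading off the reduced rows gives x = 4/3, y = 4/3, z = 0.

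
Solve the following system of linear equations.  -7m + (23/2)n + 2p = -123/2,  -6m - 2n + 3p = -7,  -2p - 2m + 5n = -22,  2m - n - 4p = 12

Row-reduce:
R1 ← R1 / (-7).
R2 ← R2 + 6·R1.
R3 ← R3 + 2·R1.
R4 ← R4 − 2·R1.
R2 ← R2 / (-83/7).
R1 ← R1 + 23/14·R2.
R3 ← R3 − 12/7·R2.
R4 ← R4 − 16/7·R2.
R3 ← R3 / (-198/83).
R1 ← R1 + 77/166·R3.
R2 ← R2 + 9/83·R3.
R4 ← R4 + 264/83·R3.
Row 4 reduces to 0 = 1/3, a contradiction. The system is inconsistent.

no solution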